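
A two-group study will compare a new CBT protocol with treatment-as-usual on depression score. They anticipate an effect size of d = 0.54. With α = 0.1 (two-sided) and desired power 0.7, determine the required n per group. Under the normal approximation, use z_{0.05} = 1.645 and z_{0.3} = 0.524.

For two independent groups with equal n: n = 2·((z_{α/2} + z_β) / d)².
z_{α/2} + z_β = 1.645 + 0.524 = 2.169.
n = 2 × (2.169 / 0.54)² = 2 × 4.017² = 2 × 16.13 = 32.3.
Round up to the next whole participant.

n = 33 per group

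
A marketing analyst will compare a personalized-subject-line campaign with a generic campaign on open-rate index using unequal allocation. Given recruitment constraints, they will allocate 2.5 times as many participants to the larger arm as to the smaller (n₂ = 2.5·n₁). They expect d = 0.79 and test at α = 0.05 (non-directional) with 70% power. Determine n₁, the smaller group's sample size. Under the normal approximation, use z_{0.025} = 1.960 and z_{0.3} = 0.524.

n₁ = 14

With allocation ratio k = n₂/n₁ = 2.5, Var(x̄₁−x̄₂) = σ²(1/n₁ + 1/(k·n₁)) = σ²·(k+1)/(k·n₁).
So n₁ = (1 + 1/k)·((z_{α/2} + z_β)/d)² = 1.400 × (2.484/0.79)².
n₁ = 1.400 × 9.89 = 13.8.
Round up: n₁ = 14, giving n₂ = 2.5 × 14 = 35.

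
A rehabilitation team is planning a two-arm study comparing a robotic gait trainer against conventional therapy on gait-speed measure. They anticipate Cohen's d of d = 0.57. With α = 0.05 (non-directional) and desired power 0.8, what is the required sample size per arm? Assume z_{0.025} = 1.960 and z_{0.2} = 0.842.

For two independent groups with equal n: n = 2·((z_{α/2} + z_β) / d)².
z_{α/2} + z_β = 1.960 + 0.842 = 2.802.
n = 2 × (2.802 / 0.57)² = 2 × 4.916² = 2 × 24.16 = 48.3.
Round up to the next whole participant.

n = 49 per group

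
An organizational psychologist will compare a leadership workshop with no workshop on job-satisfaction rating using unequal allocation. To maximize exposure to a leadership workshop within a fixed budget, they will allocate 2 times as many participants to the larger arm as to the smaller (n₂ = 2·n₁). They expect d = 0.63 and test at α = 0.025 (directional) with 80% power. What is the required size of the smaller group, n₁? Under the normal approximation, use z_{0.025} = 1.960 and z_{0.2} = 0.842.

n₁ = 30

With allocation ratio k = n₂/n₁ = 2, Var(x̄₁−x̄₂) = σ²(1/n₁ + 1/(k·n₁)) = σ²·(k+1)/(k·n₁).
So n₁ = (1 + 1/k)·((z_{α} + z_β)/d)² = 1.500 × (2.802/0.63)².
n₁ = 1.500 × 19.78 = 29.7.
Round up: n₁ = 30, giving n₂ = 2 × 30 = 60.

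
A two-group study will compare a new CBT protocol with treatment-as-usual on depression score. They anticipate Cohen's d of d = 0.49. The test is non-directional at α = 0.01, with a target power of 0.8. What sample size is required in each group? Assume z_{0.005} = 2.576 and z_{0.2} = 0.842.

n = 98 per group

For two independent groups with equal n: n = 2·((z_{α/2} + z_β) / d)².
z_{α/2} + z_β = 2.576 + 0.842 = 3.418.
n = 2 × (3.418 / 0.49)² = 2 × 6.976² = 2 × 48.66 = 97.3.
Round up to the next whole participant.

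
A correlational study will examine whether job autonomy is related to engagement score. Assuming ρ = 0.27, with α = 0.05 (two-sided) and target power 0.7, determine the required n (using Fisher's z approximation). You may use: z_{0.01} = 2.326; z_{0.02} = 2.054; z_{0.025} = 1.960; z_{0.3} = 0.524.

Fisher's z: C = ½·ln((1+r)/(1−r)) = ½·ln(1.7397) = 0.2769.
n = ((z_{α/2} + z_β)/C)² + 3.
(1.960 + 0.524) / 0.2769 = 2.484 / 0.2769 = 8.971.
n = 8.971² + 3 = 80.47 + 3 = 83.5.
Round up.

n = 84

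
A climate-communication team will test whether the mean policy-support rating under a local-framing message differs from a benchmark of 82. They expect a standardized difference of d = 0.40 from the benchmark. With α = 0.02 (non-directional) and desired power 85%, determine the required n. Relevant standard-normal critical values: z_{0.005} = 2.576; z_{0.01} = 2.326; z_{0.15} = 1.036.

For a one-sample test: n = ((z_{α/2} + z_β) / d)².
z_{α/2} + z_β = 2.326 + 1.036 = 3.362.
n = (3.362 / 0.40)² = 8.405² = 70.64.
Round up.

n = 71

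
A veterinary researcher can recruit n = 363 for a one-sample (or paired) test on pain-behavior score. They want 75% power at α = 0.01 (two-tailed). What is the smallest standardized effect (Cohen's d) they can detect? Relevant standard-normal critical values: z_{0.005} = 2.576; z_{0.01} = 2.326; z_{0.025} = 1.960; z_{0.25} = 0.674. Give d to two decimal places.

d_min ≈ 0.17

For a single sample (or paired design) of n = 363: d_min = (z_{α/2} + z_β)/√n.
z-sum = 2.576 + 0.674 = 3.250.
d_min = 3.250 / √363 = 3.250 / 19.053 = 0.171.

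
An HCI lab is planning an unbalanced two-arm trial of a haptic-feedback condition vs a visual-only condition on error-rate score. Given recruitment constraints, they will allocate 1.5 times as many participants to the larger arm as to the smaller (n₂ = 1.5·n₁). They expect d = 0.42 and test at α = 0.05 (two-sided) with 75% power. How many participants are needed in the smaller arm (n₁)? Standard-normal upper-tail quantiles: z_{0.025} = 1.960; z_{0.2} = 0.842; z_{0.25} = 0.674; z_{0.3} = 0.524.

With allocation ratio k = n₂/n₁ = 1.5, Var(x̄₁−x̄₂) = σ²(1/n₁ + 1/(k·n₁)) = σ²·(k+1)/(k·n₁).
So n₁ = (1 + 1/k)·((z_{α/2} + z_β)/d)² = 1.667 × (2.634/0.42)².
n₁ = 1.667 × 39.33 = 65.6.
Round up: n₁ = 66, giving n₂ = 1.5 × 66 = 99.

n₁ = 66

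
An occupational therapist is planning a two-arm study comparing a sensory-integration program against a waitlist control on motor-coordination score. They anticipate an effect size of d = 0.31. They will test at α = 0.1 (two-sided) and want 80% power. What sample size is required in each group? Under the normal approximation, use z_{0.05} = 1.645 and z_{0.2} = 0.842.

n = 129 per group

For two independent groups with equal n: n = 2·((z_{α/2} + z_β) / d)².
z_{α/2} + z_β = 1.645 + 0.842 = 2.487.
n = 2 × (2.487 / 0.31)² = 2 × 8.023² = 2 × 64.36 = 128.7.
Round up to the next whole participant.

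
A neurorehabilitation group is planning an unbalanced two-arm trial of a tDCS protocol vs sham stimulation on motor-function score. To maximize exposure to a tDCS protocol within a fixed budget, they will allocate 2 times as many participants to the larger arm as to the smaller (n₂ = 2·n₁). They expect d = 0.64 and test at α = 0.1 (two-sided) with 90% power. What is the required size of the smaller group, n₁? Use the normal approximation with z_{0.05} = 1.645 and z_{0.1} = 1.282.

With allocation ratio k = n₂/n₁ = 2, Var(x̄₁−x̄₂) = σ²(1/n₁ + 1/(k·n₁)) = σ²·(k+1)/(k·n₁).
So n₁ = (1 + 1/k)·((z_{α/2} + z_β)/d)² = 1.500 × (2.927/0.64)².
n₁ = 1.500 × 20.92 = 31.4.
Round up: n₁ = 32, giving n₂ = 2 × 32 = 64.

n₁ = 32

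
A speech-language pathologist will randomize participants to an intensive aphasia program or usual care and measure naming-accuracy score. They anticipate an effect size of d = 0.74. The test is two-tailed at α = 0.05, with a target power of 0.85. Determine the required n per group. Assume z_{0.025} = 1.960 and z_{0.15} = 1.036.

For two independent groups with equal n: n = 2·((z_{α/2} + z_β) / d)².
z_{α/2} + z_β = 1.960 + 1.036 = 2.996.
n = 2 × (2.996 / 0.74)² = 2 × 4.049² = 2 × 16.39 = 32.8.
Round up to the next whole participant.

n = 33 per group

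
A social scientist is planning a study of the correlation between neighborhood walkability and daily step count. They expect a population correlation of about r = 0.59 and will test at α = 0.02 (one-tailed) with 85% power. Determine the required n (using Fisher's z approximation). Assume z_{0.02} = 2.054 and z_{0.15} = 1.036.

Fisher's z: C = ½·ln((1+r)/(1−r)) = ½·ln(3.8780) = 0.6777.
n = ((z_{α} + z_β)/C)² + 3.
(2.054 + 1.036) / 0.6777 = 3.090 / 0.6777 = 4.560.
n = 4.560² + 3 = 20.79 + 3 = 23.8.
Round up.

n = 24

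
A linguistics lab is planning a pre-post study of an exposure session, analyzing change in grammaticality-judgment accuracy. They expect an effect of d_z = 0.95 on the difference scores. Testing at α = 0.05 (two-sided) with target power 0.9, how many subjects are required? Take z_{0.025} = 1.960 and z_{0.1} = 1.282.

n = 12 pairs

For a paired (one-sample on differences) test: n = ((z_{α/2} + z_β) / d)².
z_{α/2} + z_β = 1.960 + 1.282 = 3.242.
n = (3.242 / 0.95)² = 3.413² = 11.65.
Round up.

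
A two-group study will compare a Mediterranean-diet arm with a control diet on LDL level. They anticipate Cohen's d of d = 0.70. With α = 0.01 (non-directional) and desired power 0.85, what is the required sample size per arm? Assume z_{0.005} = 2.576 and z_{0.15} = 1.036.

n = 54 per group

For two independent groups with equal n: n = 2·((z_{α/2} + z_β) / d)².
z_{α/2} + z_β = 2.576 + 1.036 = 3.612.
n = 2 × (3.612 / 0.70)² = 2 × 5.160² = 2 × 26.63 = 53.3.
Round up to the next whole participant.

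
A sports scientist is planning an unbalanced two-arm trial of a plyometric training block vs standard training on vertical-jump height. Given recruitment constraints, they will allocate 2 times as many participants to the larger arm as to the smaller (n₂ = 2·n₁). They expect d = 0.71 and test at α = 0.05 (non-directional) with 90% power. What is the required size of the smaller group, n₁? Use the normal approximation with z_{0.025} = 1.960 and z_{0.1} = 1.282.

With allocation ratio k = n₂/n₁ = 2, Var(x̄₁−x̄₂) = σ²(1/n₁ + 1/(k·n₁)) = σ²·(k+1)/(k·n₁).
So n₁ = (1 + 1/k)·((z_{α/2} + z_β)/d)² = 1.500 × (3.242/0.71)².
n₁ = 1.500 × 20.85 = 31.3.
Round up: n₁ = 32, giving n₂ = 2 × 32 = 64.

n₁ = 32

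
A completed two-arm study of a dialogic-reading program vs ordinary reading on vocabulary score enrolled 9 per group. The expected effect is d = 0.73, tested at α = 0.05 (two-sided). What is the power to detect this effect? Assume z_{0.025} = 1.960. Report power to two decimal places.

For two equal groups, power = Φ(d·√(n/2) − z_{α/2}).
d·√(n/2) = 0.73 × √(9/2) = 0.73 × 2.121 = 1.549.
z_β = 1.549 − 1.960 = -0.411.
Power = Φ(-0.411) = 0.340.

power ≈ 0.34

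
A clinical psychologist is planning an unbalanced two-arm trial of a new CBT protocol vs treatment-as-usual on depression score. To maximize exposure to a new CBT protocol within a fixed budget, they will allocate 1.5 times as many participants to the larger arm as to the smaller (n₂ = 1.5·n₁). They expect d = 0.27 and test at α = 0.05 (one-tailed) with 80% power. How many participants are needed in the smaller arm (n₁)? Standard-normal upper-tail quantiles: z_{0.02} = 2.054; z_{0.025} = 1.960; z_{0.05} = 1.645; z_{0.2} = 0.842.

With allocation ratio k = n₂/n₁ = 1.5, Var(x̄₁−x̄₂) = σ²(1/n₁ + 1/(k·n₁)) = σ²·(k+1)/(k·n₁).
So n₁ = (1 + 1/k)·((z_{α} + z_β)/d)² = 1.667 × (2.487/0.27)².
n₁ = 1.667 × 84.84 = 141.4.
Round up: n₁ = 142, giving n₂ = 1.5 × 142 = 213.

n₁ = 142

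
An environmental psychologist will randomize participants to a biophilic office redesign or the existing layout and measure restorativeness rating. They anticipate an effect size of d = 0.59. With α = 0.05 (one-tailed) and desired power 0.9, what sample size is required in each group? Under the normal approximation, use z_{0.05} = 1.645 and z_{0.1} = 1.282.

For two independent groups with equal n: n = 2·((z_{α} + z_β) / d)².
z_{α} + z_β = 1.645 + 1.282 = 2.927.
n = 2 × (2.927 / 0.59)² = 2 × 4.961² = 2 × 24.61 = 49.2.
Round up to the next whole participant.

n = 50 per group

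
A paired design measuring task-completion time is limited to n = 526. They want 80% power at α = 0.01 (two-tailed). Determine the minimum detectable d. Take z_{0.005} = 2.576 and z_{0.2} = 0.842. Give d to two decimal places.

d_min ≈ 0.15

For a single sample (or paired design) of n = 526: d_min = (z_{α/2} + z_β)/√n.
z-sum = 2.576 + 0.842 = 3.418.
d_min = 3.418 / √526 = 3.418 / 22.935 = 0.149.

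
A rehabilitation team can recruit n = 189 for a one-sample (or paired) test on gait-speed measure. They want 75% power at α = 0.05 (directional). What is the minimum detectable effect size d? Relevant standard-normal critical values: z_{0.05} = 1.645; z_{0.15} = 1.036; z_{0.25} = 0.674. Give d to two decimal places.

d_min ≈ 0.17

For a single sample (or paired design) of n = 189: d_min = (z_{α} + z_β)/√n.
z-sum = 1.645 + 0.674 = 2.319.
d_min = 2.319 / √189 = 2.319 / 13.748 = 0.169.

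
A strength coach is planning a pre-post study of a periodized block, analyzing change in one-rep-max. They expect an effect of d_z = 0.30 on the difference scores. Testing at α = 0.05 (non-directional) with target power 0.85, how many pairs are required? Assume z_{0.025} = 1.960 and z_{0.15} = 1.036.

For a paired (one-sample on differences) test: n = ((z_{α/2} + z_β) / d)².
z_{α/2} + z_β = 1.960 + 1.036 = 2.996.
n = (2.996 / 0.30)² = 9.987² = 99.73.
Round up.

n = 100 pairs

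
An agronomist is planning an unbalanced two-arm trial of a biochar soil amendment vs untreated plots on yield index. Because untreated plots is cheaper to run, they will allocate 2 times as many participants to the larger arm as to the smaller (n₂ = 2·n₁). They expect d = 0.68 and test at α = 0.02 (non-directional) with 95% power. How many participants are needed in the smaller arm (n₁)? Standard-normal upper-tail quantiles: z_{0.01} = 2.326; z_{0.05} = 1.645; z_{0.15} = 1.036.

With allocation ratio k = n₂/n₁ = 2, Var(x̄₁−x̄₂) = σ²(1/n₁ + 1/(k·n₁)) = σ²·(k+1)/(k·n₁).
So n₁ = (1 + 1/k)·((z_{α/2} + z_β)/d)² = 1.500 × (3.971/0.68)².
n₁ = 1.500 × 34.10 = 51.2.
Round up: n₁ = 52, giving n₂ = 2 × 52 = 104.

n₁ = 52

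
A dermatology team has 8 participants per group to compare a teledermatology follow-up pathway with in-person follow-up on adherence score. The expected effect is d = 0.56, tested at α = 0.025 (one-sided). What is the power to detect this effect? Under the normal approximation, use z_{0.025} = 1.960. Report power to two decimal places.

power ≈ 0.20

For two equal groups, power = Φ(d·√(n/2) − z_{α}).
d·√(n/2) = 0.56 × √(8/2) = 0.56 × 2.000 = 1.120.
z_β = 1.120 − 1.960 = -0.840.
Power = Φ(-0.840) = 0.200.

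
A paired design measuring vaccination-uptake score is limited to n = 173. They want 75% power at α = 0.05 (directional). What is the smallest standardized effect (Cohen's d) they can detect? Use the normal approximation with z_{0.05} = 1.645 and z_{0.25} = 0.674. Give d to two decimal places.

d_min ≈ 0.18

For a single sample (or paired design) of n = 173: d_min = (z_{α} + z_β)/√n.
z-sum = 1.645 + 0.674 = 2.319.
d_min = 2.319 / √173 = 2.319 / 13.153 = 0.176.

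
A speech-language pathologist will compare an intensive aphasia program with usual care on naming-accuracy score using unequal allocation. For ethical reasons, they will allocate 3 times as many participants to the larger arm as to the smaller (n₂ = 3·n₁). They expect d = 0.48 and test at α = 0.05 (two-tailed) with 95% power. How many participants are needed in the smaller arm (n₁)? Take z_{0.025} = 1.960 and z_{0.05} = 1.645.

n₁ = 76

With allocation ratio k = n₂/n₁ = 3, Var(x̄₁−x̄₂) = σ²(1/n₁ + 1/(k·n₁)) = σ²·(k+1)/(k·n₁).
So n₁ = (1 + 1/k)·((z_{α/2} + z_β)/d)² = 1.333 × (3.605/0.48)².
n₁ = 1.333 × 56.41 = 75.2.
Round up: n₁ = 76, giving n₂ = 3 × 76 = 228.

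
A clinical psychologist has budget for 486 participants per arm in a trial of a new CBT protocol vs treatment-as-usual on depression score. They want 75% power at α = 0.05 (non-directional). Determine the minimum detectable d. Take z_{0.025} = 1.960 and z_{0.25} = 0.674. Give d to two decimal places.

d_min ≈ 0.17

For two independent groups of n = 486 each: d_min = (z_{α/2} + z_β)·√(2/n).
z-sum = 1.960 + 0.674 = 2.634.
d_min = 2.634 × √(2/486) = 2.634 × 0.0642 = 0.169.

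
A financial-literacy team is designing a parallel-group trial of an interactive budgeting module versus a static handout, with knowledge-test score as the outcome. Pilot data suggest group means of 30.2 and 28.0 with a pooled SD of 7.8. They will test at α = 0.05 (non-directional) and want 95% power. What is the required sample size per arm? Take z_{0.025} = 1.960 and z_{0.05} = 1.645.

Cohen's d = |M₁ − M₂| / SD_pooled = |30.2 − 28.0| / 7.8 = 2.2 / 7.8 = 0.282.
For two independent groups with equal n: n = 2·((z_{α/2} + z_β) / d)².
z_{α/2} + z_β = 1.960 + 1.645 = 3.605.
n = 2 × (3.605 / 0.282)² = 2 × 12.784² = 2 × 163.42 = 326.8.
Round up to the next whole participant.

n = 327 per group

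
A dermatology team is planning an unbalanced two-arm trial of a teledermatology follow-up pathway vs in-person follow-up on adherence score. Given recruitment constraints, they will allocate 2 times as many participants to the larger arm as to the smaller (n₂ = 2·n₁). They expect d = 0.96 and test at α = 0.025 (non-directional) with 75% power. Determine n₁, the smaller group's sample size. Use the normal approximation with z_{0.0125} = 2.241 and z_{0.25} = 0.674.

n₁ = 14

With allocation ratio k = n₂/n₁ = 2, Var(x̄₁−x̄₂) = σ²(1/n₁ + 1/(k·n₁)) = σ²·(k+1)/(k·n₁).
So n₁ = (1 + 1/k)·((z_{α/2} + z_β)/d)² = 1.500 × (2.915/0.96)².
n₁ = 1.500 × 9.22 = 13.8.
Round up: n₁ = 14, giving n₂ = 2 × 14 = 28.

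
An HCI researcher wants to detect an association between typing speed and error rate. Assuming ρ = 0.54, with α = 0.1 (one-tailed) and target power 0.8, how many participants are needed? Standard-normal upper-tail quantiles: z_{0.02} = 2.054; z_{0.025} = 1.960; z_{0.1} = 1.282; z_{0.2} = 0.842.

n = 16

Fisher's z: C = ½·ln((1+r)/(1−r)) = ½·ln(3.3478) = 0.6042.
n = ((z_{α} + z_β)/C)² + 3.
(1.282 + 0.842) / 0.6042 = 2.124 / 0.6042 = 3.515.
n = 3.515² + 3 = 12.36 + 3 = 15.4.
Round up.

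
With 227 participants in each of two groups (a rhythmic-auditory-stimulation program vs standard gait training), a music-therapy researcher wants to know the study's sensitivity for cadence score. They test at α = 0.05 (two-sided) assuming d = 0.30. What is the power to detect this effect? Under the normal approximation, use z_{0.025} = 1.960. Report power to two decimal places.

power ≈ 0.89

For two equal groups, power = Φ(d·√(n/2) − z_{α/2}).
d·√(n/2) = 0.30 × √(227/2) = 0.30 × 10.654 = 3.196.
z_β = 3.196 − 1.960 = 1.236.
Power = Φ(1.236) = 0.892.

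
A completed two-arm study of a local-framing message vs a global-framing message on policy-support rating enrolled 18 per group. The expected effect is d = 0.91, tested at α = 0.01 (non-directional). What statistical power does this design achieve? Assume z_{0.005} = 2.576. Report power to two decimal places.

For two equal groups, power = Φ(d·√(n/2) − z_{α/2}).
d·√(n/2) = 0.91 × √(18/2) = 0.91 × 3.000 = 2.730.
z_β = 2.730 − 2.576 = 0.154.
Power = Φ(0.154) = 0.561.

power ≈ 0.56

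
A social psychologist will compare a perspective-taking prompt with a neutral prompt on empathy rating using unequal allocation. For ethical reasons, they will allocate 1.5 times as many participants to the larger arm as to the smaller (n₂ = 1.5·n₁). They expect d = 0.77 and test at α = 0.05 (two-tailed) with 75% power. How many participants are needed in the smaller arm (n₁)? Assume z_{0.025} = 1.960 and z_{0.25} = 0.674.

With allocation ratio k = n₂/n₁ = 1.5, Var(x̄₁−x̄₂) = σ²(1/n₁ + 1/(k·n₁)) = σ²·(k+1)/(k·n₁).
So n₁ = (1 + 1/k)·((z_{α/2} + z_β)/d)² = 1.667 × (2.634/0.77)².
n₁ = 1.667 × 11.70 = 19.5.
Round up: n₁ = 20, giving n₂ = 1.5 × 20 = 30.

n₁ = 20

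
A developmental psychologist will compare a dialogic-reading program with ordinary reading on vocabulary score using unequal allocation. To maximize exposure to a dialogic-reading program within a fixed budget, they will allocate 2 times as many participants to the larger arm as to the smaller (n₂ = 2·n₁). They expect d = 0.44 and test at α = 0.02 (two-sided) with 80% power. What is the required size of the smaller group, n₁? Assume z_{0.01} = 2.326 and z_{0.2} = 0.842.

n₁ = 78

With allocation ratio k = n₂/n₁ = 2, Var(x̄₁−x̄₂) = σ²(1/n₁ + 1/(k·n₁)) = σ²·(k+1)/(k·n₁).
So n₁ = (1 + 1/k)·((z_{α/2} + z_β)/d)² = 1.500 × (3.168/0.44)².
n₁ = 1.500 × 51.84 = 77.8.
Round up: n₁ = 78, giving n₂ = 2 × 78 = 156.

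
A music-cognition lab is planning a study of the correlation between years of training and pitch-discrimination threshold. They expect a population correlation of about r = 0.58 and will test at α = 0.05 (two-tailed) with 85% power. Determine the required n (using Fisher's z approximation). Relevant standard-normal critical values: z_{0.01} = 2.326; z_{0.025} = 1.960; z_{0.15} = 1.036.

Fisher's z: C = ½·ln((1+r)/(1−r)) = ½·ln(3.7619) = 0.6625.
n = ((z_{α/2} + z_β)/C)² + 3.
(1.960 + 1.036) / 0.6625 = 2.996 / 0.6625 = 4.522.
n = 4.522² + 3 = 20.45 + 3 = 23.5.
Round up.

n = 24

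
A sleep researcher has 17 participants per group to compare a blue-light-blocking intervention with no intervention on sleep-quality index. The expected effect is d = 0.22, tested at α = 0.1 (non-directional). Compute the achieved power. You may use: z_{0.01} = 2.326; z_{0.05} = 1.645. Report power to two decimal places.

power ≈ 0.16

For two equal groups, power = Φ(d·√(n/2) − z_{α/2}).
d·√(n/2) = 0.22 × √(17/2) = 0.22 × 2.915 = 0.641.
z_β = 0.641 − 1.645 = -1.004.
Power = Φ(-1.004) = 0.158.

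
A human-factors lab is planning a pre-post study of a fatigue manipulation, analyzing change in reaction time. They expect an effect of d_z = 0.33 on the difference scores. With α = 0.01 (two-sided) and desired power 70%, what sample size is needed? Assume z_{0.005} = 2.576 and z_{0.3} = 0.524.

n = 89 pairs

For a paired (one-sample on differences) test: n = ((z_{α/2} + z_β) / d)².
z_{α/2} + z_β = 2.576 + 0.524 = 3.100.
n = (3.100 / 0.33)² = 9.394² = 88.25.
Round up.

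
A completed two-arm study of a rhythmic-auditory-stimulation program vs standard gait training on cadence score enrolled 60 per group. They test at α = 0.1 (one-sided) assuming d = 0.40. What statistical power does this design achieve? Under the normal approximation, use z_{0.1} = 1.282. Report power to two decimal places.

power ≈ 0.82

For two equal groups, power = Φ(d·√(n/2) − z_{α}).
d·√(n/2) = 0.40 × √(60/2) = 0.40 × 5.477 = 2.191.
z_β = 2.191 − 1.282 = 0.909.
Power = Φ(0.909) = 0.818.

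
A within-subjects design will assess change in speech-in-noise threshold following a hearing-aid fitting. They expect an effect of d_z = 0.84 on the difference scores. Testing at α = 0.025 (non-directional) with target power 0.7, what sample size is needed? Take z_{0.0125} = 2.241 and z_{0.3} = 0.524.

For a paired (one-sample on differences) test: n = ((z_{α/2} + z_β) / d)².
z_{α/2} + z_β = 2.241 + 0.524 = 2.765.
n = (2.765 / 0.84)² = 3.292² = 10.84.
Round up.

n = 11 pairs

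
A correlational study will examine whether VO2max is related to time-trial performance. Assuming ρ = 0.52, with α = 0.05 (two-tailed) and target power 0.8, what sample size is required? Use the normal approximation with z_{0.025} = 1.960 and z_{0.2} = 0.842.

Fisher's z: C = ½·ln((1+r)/(1−r)) = ½·ln(3.1667) = 0.5763.
n = ((z_{α/2} + z_β)/C)² + 3.
(1.960 + 0.842) / 0.5763 = 2.802 / 0.5763 = 4.862.
n = 4.862² + 3 = 23.64 + 3 = 26.6.
Round up.

n = 27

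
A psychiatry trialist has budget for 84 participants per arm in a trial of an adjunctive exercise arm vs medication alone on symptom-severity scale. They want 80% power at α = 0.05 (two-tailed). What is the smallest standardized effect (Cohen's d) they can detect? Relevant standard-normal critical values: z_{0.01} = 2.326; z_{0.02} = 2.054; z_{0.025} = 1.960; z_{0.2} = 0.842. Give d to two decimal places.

For two independent groups of n = 84 each: d_min = (z_{α/2} + z_β)·√(2/n).
z-sum = 1.960 + 0.842 = 2.802.
d_min = 2.802 × √(2/84) = 2.802 × 0.1543 = 0.432.

d_min ≈ 0.43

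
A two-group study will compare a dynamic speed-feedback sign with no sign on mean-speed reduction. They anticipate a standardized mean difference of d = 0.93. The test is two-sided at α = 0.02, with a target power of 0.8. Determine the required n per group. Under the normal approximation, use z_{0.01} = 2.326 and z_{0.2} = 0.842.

For two independent groups with equal n: n = 2·((z_{α/2} + z_β) / d)².
z_{α/2} + z_β = 2.326 + 0.842 = 3.168.
n = 2 × (3.168 / 0.93)² = 2 × 3.406² = 2 × 11.60 = 23.2.
Round up to the next whole participant.

n = 24 per group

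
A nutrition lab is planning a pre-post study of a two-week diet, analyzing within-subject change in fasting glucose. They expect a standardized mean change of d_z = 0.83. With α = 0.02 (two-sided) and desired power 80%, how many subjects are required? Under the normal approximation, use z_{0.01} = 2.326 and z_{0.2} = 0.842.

For a paired (one-sample on differences) test: n = ((z_{α/2} + z_β) / d)².
z_{α/2} + z_β = 2.326 + 0.842 = 3.168.
n = (3.168 / 0.83)² = 3.817² = 14.57.
Round up.

n = 15 pairs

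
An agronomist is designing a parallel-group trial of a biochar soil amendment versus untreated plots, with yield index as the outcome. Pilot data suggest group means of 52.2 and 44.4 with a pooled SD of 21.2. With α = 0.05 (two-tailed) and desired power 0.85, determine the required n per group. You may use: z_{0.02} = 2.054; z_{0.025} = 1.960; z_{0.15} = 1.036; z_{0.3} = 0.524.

Cohen's d = |M₁ − M₂| / SD_pooled = |52.2 − 44.4| / 21.2 = 7.8 / 21.2 = 0.368.
For two independent groups with equal n: n = 2·((z_{α/2} + z_β) / d)².
z_{α/2} + z_β = 1.960 + 1.036 = 2.996.
n = 2 × (2.996 / 0.368)² = 2 × 8.141² = 2 × 66.28 = 132.6.
Round up to the next whole participant.

n = 133 per group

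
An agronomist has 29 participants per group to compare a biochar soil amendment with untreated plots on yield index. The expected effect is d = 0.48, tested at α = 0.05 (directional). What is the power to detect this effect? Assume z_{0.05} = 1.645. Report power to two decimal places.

For two equal groups, power = Φ(d·√(n/2) − z_{α}).
d·√(n/2) = 0.48 × √(29/2) = 0.48 × 3.808 = 1.828.
z_β = 1.828 − 1.645 = 0.183.
Power = Φ(0.183) = 0.573.

power ≈ 0.57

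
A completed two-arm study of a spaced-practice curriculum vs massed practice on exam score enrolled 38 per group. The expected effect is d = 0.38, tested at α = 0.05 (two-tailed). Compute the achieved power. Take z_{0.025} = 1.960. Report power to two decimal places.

power ≈ 0.38

For two equal groups, power = Φ(d·√(n/2) − z_{α/2}).
d·√(n/2) = 0.38 × √(38/2) = 0.38 × 4.359 = 1.656.
z_β = 1.656 − 1.960 = -0.304.
Power = Φ(-0.304) = 0.381.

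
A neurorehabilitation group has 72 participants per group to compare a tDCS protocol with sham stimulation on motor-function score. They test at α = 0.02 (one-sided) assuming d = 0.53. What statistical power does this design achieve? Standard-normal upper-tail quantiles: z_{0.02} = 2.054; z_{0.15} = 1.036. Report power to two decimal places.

For two equal groups, power = Φ(d·√(n/2) − z_{α}).
d·√(n/2) = 0.53 × √(72/2) = 0.53 × 6.000 = 3.180.
z_β = 3.180 − 2.054 = 1.126.
Power = Φ(1.126) = 0.870.

power ≈ 0.87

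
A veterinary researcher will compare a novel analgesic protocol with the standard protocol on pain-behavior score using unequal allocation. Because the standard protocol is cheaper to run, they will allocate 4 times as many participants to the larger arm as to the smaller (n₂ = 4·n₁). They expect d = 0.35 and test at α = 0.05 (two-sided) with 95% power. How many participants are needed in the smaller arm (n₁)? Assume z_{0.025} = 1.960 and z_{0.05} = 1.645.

With allocation ratio k = n₂/n₁ = 4, Var(x̄₁−x̄₂) = σ²(1/n₁ + 1/(k·n₁)) = σ²·(k+1)/(k·n₁).
So n₁ = (1 + 1/k)·((z_{α/2} + z_β)/d)² = 1.250 × (3.605/0.35)².
n₁ = 1.250 × 106.09 = 132.6.
Round up: n₁ = 133, giving n₂ = 4 × 133 = 532.

n₁ = 133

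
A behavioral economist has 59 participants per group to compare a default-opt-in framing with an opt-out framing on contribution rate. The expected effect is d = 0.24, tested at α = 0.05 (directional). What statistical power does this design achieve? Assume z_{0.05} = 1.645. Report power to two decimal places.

For two equal groups, power = Φ(d·√(n/2) − z_{α}).
d·√(n/2) = 0.24 × √(59/2) = 0.24 × 5.431 = 1.304.
z_β = 1.304 − 1.645 = -0.341.
Power = Φ(-0.341) = 0.366.

power ≈ 0.37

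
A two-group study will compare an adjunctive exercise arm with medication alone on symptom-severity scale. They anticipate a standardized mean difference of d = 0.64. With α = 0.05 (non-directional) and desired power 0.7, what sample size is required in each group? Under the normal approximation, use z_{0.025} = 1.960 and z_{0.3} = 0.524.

n = 31 per group

For two independent groups with equal n: n = 2·((z_{α/2} + z_β) / d)².
z_{α/2} + z_β = 1.960 + 0.524 = 2.484.
n = 2 × (2.484 / 0.64)² = 2 × 3.881² = 2 × 15.06 = 30.1.
Round up to the next whole participant.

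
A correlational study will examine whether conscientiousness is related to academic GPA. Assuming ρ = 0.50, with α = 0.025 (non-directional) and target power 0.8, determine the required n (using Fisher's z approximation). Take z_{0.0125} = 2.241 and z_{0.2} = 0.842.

Fisher's z: C = ½·ln((1+r)/(1−r)) = ½·ln(3.0000) = 0.5493.
n = ((z_{α/2} + z_β)/C)² + 3.
(2.241 + 0.842) / 0.5493 = 3.083 / 0.5493 = 5.613.
n = 5.613² + 3 = 31.50 + 3 = 34.5.
Round up.

n = 35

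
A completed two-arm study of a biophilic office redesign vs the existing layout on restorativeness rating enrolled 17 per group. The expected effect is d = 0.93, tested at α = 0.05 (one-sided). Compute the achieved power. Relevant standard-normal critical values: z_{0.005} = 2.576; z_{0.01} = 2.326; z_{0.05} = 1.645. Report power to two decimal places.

For two equal groups, power = Φ(d·√(n/2) − z_{α}).
d·√(n/2) = 0.93 × √(17/2) = 0.93 × 2.915 = 2.711.
z_β = 2.711 − 1.645 = 1.066.
Power = Φ(1.066) = 0.857.

power ≈ 0.86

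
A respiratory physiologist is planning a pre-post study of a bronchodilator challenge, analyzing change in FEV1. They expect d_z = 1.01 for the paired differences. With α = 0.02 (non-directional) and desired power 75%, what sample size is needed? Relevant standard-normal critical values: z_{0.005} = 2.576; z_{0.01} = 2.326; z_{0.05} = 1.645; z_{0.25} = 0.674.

n = 9 pairs

For a paired (one-sample on differences) test: n = ((z_{α/2} + z_β) / d)².
z_{α/2} + z_β = 2.326 + 0.674 = 3.000.
n = (3.000 / 1.01)² = 2.970² = 8.82.
Round up.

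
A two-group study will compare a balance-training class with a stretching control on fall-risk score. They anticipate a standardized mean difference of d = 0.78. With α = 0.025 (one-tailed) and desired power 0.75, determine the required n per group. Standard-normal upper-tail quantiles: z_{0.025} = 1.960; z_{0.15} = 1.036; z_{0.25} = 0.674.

n = 23 per group

For two independent groups with equal n: n = 2·((z_{α} + z_β) / d)².
z_{α} + z_β = 1.960 + 0.674 = 2.634.
n = 2 × (2.634 / 0.78)² = 2 × 3.377² = 2 × 11.40 = 22.8.
Round up to the next whole participant.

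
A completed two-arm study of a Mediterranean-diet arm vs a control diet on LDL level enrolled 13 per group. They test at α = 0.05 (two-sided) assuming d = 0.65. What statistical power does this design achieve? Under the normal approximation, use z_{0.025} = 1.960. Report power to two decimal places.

power ≈ 0.38

For two equal groups, power = Φ(d·√(n/2) − z_{α/2}).
d·√(n/2) = 0.65 × √(13/2) = 0.65 × 2.550 = 1.657.
z_β = 1.657 − 1.960 = -0.303.
Power = Φ(-0.303) = 0.381.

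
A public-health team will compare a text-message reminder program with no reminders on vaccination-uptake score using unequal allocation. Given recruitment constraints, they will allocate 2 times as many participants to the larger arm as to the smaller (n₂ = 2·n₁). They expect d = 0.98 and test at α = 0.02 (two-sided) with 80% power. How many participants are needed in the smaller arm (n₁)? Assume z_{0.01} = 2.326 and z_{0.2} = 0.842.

n₁ = 16

With allocation ratio k = n₂/n₁ = 2, Var(x̄₁−x̄₂) = σ²(1/n₁ + 1/(k·n₁)) = σ²·(k+1)/(k·n₁).
So n₁ = (1 + 1/k)·((z_{α/2} + z_β)/d)² = 1.500 × (3.168/0.98)².
n₁ = 1.500 × 10.45 = 15.7.
Round up: n₁ = 16, giving n₂ = 2 × 16 = 32.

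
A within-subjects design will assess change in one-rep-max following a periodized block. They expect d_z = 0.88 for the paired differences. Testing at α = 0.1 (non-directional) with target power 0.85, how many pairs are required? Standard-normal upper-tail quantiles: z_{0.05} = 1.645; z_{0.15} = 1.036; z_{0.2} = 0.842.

For a paired (one-sample on differences) test: n = ((z_{α/2} + z_β) / d)².
z_{α/2} + z_β = 1.645 + 1.036 = 2.681.
n = (2.681 / 0.88)² = 3.047² = 9.28.
Round up.

n = 10 pairs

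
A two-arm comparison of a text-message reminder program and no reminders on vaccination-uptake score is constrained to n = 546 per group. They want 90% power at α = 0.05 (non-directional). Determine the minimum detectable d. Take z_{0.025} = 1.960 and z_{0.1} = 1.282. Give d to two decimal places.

For two independent groups of n = 546 each: d_min = (z_{α/2} + z_β)·√(2/n).
z-sum = 1.960 + 1.282 = 3.242.
d_min = 3.242 × √(2/546) = 3.242 × 0.0605 = 0.196.

d_min ≈ 0.20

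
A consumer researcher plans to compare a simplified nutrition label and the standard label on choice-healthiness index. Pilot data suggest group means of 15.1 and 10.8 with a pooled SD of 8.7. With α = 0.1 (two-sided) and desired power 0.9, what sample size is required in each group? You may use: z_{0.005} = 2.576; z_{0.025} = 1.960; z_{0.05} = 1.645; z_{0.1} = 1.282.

Cohen's d = |M₁ − M₂| / SD_pooled = |15.1 − 10.8| / 8.7 = 4.3 / 8.7 = 0.494.
For two independent groups with equal n: n = 2·((z_{α/2} + z_β) / d)².
z_{α/2} + z_β = 1.645 + 1.282 = 2.927.
n = 2 × (2.927 / 0.494)² = 2 × 5.925² = 2 × 35.11 = 70.2.
Round up to the next whole participant.

n = 71 per group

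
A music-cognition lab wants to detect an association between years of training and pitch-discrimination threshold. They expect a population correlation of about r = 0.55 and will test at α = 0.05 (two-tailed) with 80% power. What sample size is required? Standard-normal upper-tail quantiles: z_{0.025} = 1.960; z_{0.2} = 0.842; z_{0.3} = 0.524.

n = 24

Fisher's z: C = ½·ln((1+r)/(1−r)) = ½·ln(3.4444) = 0.6184.
n = ((z_{α/2} + z_β)/C)² + 3.
(1.960 + 0.842) / 0.6184 = 2.802 / 0.6184 = 4.531.
n = 4.531² + 3 = 20.53 + 3 = 23.5.
Round up.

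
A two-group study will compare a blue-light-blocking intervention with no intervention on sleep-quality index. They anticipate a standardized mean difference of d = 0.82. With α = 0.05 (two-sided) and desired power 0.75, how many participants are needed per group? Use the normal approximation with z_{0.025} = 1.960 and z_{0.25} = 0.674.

For two independent groups with equal n: n = 2·((z_{α/2} + z_β) / d)².
z_{α/2} + z_β = 1.960 + 0.674 = 2.634.
n = 2 × (2.634 / 0.82)² = 2 × 3.212² = 2 × 10.32 = 20.6.
Round up to the next whole participant.

n = 21 per group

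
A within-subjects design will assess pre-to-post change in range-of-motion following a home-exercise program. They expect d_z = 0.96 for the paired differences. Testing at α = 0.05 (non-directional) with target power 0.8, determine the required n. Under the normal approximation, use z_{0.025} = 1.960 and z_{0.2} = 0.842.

n = 9 pairs

For a paired (one-sample on differences) test: n = ((z_{α/2} + z_β) / d)².
z_{α/2} + z_β = 1.960 + 0.842 = 2.802.
n = (2.802 / 0.96)² = 2.919² = 8.52.
Round up.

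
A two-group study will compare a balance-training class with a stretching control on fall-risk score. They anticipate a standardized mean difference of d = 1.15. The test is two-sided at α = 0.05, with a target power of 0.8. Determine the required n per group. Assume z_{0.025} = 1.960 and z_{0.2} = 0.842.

n = 12 per group

For two independent groups with equal n: n = 2·((z_{α/2} + z_β) / d)².
z_{α/2} + z_β = 1.960 + 0.842 = 2.802.
n = 2 × (2.802 / 1.15)² = 2 × 2.437² = 2 × 5.94 = 11.9.
Round up to the next whole participant.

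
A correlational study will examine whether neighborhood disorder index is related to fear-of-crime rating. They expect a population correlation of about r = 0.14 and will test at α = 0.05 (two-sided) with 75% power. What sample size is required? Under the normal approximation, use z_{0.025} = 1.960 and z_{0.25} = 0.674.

n = 353

Fisher's z: C = ½·ln((1+r)/(1−r)) = ½·ln(1.3256) = 0.1409.
n = ((z_{α/2} + z_β)/C)² + 3.
(1.960 + 0.674) / 0.1409 = 2.634 / 0.1409 = 18.694.
n = 18.694² + 3 = 349.47 + 3 = 352.5.
Round up.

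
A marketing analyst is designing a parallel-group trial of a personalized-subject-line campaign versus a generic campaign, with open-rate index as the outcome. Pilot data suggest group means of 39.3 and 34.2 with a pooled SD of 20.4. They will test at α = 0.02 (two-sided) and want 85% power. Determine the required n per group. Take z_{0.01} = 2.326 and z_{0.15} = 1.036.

Cohen's d = |M₁ − M₂| / SD_pooled = |39.3 − 34.2| / 20.4 = 5.1 / 20.4 = 0.250.
For two independent groups with equal n: n = 2·((z_{α/2} + z_β) / d)².
z_{α/2} + z_β = 2.326 + 1.036 = 3.362.
n = 2 × (3.362 / 0.250)² = 2 × 13.448² = 2 × 180.85 = 361.7.
Round up to the next whole participant.

n = 362 per group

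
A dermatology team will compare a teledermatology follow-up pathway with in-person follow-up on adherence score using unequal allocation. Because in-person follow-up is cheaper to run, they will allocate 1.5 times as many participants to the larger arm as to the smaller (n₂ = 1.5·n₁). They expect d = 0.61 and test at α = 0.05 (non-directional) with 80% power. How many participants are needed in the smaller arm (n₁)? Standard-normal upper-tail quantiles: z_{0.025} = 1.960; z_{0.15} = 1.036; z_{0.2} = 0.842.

With allocation ratio k = n₂/n₁ = 1.5, Var(x̄₁−x̄₂) = σ²(1/n₁ + 1/(k·n₁)) = σ²·(k+1)/(k·n₁).
So n₁ = (1 + 1/k)·((z_{α/2} + z_β)/d)² = 1.667 × (2.802/0.61)².
n₁ = 1.667 × 21.10 = 35.2.
Round up: n₁ = 36, giving n₂ = 1.5 × 36 = 54.

n₁ = 36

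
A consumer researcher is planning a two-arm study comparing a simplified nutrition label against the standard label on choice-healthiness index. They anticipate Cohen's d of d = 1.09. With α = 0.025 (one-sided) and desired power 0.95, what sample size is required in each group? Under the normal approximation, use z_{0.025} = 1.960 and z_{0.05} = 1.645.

n = 22 per group

For two independent groups with equal n: n = 2·((z_{α} + z_β) / d)².
z_{α} + z_β = 1.960 + 1.645 = 3.605.
n = 2 × (3.605 / 1.09)² = 2 × 3.307² = 2 × 10.94 = 21.9.
Round up to the next whole participant.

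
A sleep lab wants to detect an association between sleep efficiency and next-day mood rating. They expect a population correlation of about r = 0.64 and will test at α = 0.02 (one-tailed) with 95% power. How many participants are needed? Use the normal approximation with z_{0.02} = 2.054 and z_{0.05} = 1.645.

Fisher's z: C = ½·ln((1+r)/(1−r)) = ½·ln(4.5556) = 0.7582.
n = ((z_{α} + z_β)/C)² + 3.
(2.054 + 1.645) / 0.7582 = 3.699 / 0.7582 = 4.879.
n = 4.879² + 3 = 23.80 + 3 = 26.8.
Round up.

n = 27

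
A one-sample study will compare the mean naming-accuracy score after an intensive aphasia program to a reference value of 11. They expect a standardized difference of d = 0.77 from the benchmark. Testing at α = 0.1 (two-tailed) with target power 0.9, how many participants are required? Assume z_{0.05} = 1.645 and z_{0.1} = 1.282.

For a one-sample test: n = ((z_{α/2} + z_β) / d)².
z_{α/2} + z_β = 1.645 + 1.282 = 2.927.
n = (2.927 / 0.77)² = 3.801² = 14.45.
Round up.

n = 15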